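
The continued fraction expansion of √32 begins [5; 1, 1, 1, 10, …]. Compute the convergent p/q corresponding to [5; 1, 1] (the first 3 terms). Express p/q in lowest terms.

11/2

a_0 = 5: 5/1
a_1 = 1: 6/1
a_2 = 1: 11/2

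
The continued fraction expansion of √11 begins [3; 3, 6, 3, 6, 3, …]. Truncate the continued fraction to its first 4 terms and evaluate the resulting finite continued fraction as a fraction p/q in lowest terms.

Starting at the tail and folding back:
Start with 3.
6 + 1/(3/1) = 6 + 1/3 = 19/3
3 + 1/(19/3) = 3 + 3/19 = 60/19
3 + 1/(60/19) = 3 + 19/60 = 199/60

199/60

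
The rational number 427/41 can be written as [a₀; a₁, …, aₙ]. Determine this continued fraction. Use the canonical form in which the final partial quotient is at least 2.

[10; 2, 2, 2, 3]

Apply division with remainder until the remainder is 0:
⌊427/41⌋ = 10, remainder 17
⌊41/17⌋ = 2, remainder 7
⌊17/7⌋ = 2, remainder 3
⌊7/3⌋ = 2, remainder 1
⌊3/1⌋ = 3, remainder 0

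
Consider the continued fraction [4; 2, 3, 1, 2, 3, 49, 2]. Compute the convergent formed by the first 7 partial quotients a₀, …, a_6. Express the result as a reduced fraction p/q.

Start with 49.
3 + 1/(49/1) = 3 + 1/49 = 148/49
2 + 1/(148/49) = 2 + 49/148 = 345/148
1 + 1/(345/148) = 1 + 148/345 = 493/345
3 + 1/(493/345) = 3 + 345/493 = 1824/493
2 + 1/(1824/493) = 2 + 493/1824 = 4141/1824
4 + 1/(4141/1824) = 4 + 1824/4141 = 18388/4141

18388/4141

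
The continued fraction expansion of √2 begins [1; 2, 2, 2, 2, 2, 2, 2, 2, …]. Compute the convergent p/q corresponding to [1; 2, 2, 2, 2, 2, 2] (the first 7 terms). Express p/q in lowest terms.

239/169

Starting at the tail and folding back:
Start with 2.
2 + 1/(2/1) = 2 + 1/2 = 5/2
2 + 1/(5/2) = 2 + 2/5 = 12/5
2 + 1/(12/5) = 2 + 5/12 = 29/12
2 + 1/(29/12) = 2 + 12/29 = 70/29
2 + 1/(70/29) = 2 + 29/70 = 169/70
1 + 1/(169/70) = 1 + 70/169 = 239/169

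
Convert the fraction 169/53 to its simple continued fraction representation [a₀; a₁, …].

Repeatedly divide and take the remainder:
⌊169/53⌋ = 3, remainder 10
⌊53/10⌋ = 5, remainder 3
⌊10/3⌋ = 3, remainder 1
⌊3/1⌋ = 3, remainder 0

[3; 5, 3, 3]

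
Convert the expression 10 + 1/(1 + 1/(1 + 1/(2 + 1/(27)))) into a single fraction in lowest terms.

Use the convergent recurrence hₖ = aₖ·hₖ₋₁ + hₖ₋₂ (and likewise for the denominators kₖ):
a_0 = 10: 10/1
a_1 = 1: 11/1
a_2 = 1: 21/2
a_3 = 2: 53/5
a_4 = 27: 1452/137

1452/137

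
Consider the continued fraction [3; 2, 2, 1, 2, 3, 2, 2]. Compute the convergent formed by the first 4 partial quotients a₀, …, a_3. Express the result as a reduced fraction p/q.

24/7

Start with 1.
2 + 1/(1/1) = 2 + 1/1 = 3/1
2 + 1/(3/1) = 2 + 1/3 = 7/3
3 + 1/(7/3) = 3 + 3/7 = 24/7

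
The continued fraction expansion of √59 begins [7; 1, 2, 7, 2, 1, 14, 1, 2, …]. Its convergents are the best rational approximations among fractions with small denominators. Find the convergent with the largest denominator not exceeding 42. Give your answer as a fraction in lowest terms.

a_0 = 7: 7/1  (≤ bound)
a_1 = 1: 8/1  (≤ bound)
a_2 = 2: 23/3  (≤ bound)
a_3 = 7: 169/22  (≤ bound)
a_4 = 2: 361/47  (> 42, stop)

169/22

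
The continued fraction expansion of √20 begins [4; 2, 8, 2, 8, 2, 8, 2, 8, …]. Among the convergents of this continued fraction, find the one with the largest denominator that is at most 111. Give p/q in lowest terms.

List convergents until the denominator exceeds the bound:
a_0 = 4: 4/1  (≤ bound)
a_1 = 2: 9/2  (≤ bound)
a_2 = 8: 76/17  (≤ bound)
a_3 = 2: 161/36  (≤ bound)
a_4 = 8: 1364/305  (> 111, stop)

161/36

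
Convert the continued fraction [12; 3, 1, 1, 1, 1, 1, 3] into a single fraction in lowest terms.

1289/105

Start with 3.
1 + 1/(3/1) = 1 + 1/3 = 4/3
1 + 1/(4/3) = 1 + 3/4 = 7/4
1 + 1/(7/4) = 1 + 4/7 = 11/7
1 + 1/(11/7) = 1 + 7/11 = 18/11
1 + 1/(18/11) = 1 + 11/18 = 29/18
3 + 1/(29/18) = 3 + 18/29 = 105/29
12 + 1/(105/29) = 12 + 29/105 = 1289/105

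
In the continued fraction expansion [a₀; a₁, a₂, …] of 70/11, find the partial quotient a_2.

1

70 ÷ 11 → quotient 6, remainder 4
11 ÷ 4 → quotient 2, remainder 3
4 ÷ 3 → quotient 1, remainder 1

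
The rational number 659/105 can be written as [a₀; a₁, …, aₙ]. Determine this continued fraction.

[6; 3, 1, 1, 1, 1, 1, 3]

Run the Euclidean algorithm, recording each quotient:
659 ÷ 105 → quotient 6, remainder 29
105 ÷ 29 → quotient 3, remainder 18
29 ÷ 18 → quotient 1, remainder 11
18 ÷ 11 → quotient 1, remainder 7
11 ÷ 7 → quotient 1, remainder 4
7 ÷ 4 → quotient 1, remainder 3
4 ÷ 3 → quotient 1, remainder 1
3 ÷ 1 → quotient 3, remainder 0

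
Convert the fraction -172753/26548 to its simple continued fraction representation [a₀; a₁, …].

[-7; 2, 34, 4, 47, 2]

Apply division with remainder until the remainder is 0:
-172753 ÷ 26548 → quotient -7, remainder 13083
26548 ÷ 13083 → quotient 2, remainder 382
13083 ÷ 382 → quotient 34, remainder 95
382 ÷ 95 → quotient 4, remainder 2
95 ÷ 2 → quotient 47, remainder 1
2 ÷ 1 → quotient 2, remainder 0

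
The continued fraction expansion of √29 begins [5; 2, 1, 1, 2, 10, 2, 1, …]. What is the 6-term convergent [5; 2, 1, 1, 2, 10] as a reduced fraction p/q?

Start with 10.
2 + 1/(10/1) = 2 + 1/10 = 21/10
1 + 1/(21/10) = 1 + 10/21 = 31/21
1 + 1/(31/21) = 1 + 21/31 = 52/31
2 + 1/(52/31) = 2 + 31/52 = 135/52
5 + 1/(135/52) = 5 + 52/135 = 727/135

727/135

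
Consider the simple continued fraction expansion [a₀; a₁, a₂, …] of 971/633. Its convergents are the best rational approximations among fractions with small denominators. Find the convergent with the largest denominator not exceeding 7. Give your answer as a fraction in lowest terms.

3/2

a_0 = 1: 1/1  (≤ bound)
a_1 = 1: 2/1  (≤ bound)
a_2 = 1: 3/2  (≤ bound)
a_3 = 6: 20/13  (> 7, stop)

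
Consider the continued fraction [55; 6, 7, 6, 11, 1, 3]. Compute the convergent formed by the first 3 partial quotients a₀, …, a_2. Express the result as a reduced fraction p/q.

Starting at the tail and folding back:
Start with 7.
6 + 1/(7/1) = 6 + 1/7 = 43/7
55 + 1/(43/7) = 55 + 7/43 = 2372/43

2372/43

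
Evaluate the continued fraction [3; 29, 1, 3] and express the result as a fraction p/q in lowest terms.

a_0 = 3: 3/1
a_1 = 29: 88/29
a_2 = 1: 91/30
a_3 = 3: 361/119

361/119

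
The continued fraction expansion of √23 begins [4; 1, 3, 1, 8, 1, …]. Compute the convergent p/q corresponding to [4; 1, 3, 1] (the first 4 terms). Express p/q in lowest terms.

Start with 1.
3 + 1/(1/1) = 3 + 1/1 = 4/1
1 + 1/(4/1) = 1 + 1/4 = 5/4
4 + 1/(5/4) = 4 + 4/5 = 24/5

24/5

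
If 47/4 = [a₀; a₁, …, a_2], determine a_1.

47 = 11·4 + 3, so a_0 = 11
4 = 1·3 + 1, so a_1 = 1

1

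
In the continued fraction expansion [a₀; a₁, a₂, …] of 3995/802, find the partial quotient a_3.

⌊3995/802⌋ = 4, remainder 787
⌊802/787⌋ = 1, remainder 15
⌊787/15⌋ = 52, remainder 7
⌊15/7⌋ = 2, remainder 1

2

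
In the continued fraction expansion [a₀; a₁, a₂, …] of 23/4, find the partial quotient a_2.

3

⌊23/4⌋ = 5, remainder 3
⌊4/3⌋ = 1, remainder 1
⌊3/1⌋ = 3, remainder 0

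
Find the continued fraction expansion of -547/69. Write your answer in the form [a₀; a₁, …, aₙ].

[-8; 13, 1, 4]

Repeatedly divide and take the remainder:
⌊-547/69⌋ = -8, remainder 5
⌊69/5⌋ = 13, remainder 4
⌊5/4⌋ = 1, remainder 1
⌊4/1⌋ = 4, remainder 0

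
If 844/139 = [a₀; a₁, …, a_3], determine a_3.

Apply division with remainder until the remainder is 0:
844 = 6·139 + 10, so a_0 = 6
139 = 13·10 + 9, so a_1 = 13
10 = 1·9 + 1, so a_2 = 1
9 = 9·1 + 0, so a_3 = 9

9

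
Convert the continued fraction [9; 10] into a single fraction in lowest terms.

Start with 10.
9 + 1/(10/1) = 9 + 1/10 = 91/10

91/10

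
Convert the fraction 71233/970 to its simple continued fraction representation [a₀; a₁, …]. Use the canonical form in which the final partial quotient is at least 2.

Apply division with remainder until the remainder is 0:
71233 ÷ 970 → quotient 73, remainder 423
970 ÷ 423 → quotient 2, remainder 124
423 ÷ 124 → quotient 3, remainder 51
124 ÷ 51 → quotient 2, remainder 22
51 ÷ 22 → quotient 2, remainder 7
22 ÷ 7 → quotient 3, remainder 1
7 ÷ 1 → quotient 7, remainder 0

[73; 2, 3, 2, 2, 3, 7]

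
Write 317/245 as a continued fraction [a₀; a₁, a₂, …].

[1; 3, 2, 2, 14]

⌊317/245⌋ = 1, remainder 72
⌊245/72⌋ = 3, remainder 29
⌊72/29⌋ = 2, remainder 14
⌊29/14⌋ = 2, remainder 1
⌊14/1⌋ = 14, remainder 0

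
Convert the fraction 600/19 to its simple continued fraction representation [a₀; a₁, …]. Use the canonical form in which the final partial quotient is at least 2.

[31; 1, 1, 2, 1, 2]

600 ÷ 19 → quotient 31, remainder 11
19 ÷ 11 → quotient 1, remainder 8
11 ÷ 8 → quotient 1, remainder 3
8 ÷ 3 → quotient 2, remainder 2
3 ÷ 2 → quotient 1, remainder 1
2 ÷ 1 → quotient 2, remainder 0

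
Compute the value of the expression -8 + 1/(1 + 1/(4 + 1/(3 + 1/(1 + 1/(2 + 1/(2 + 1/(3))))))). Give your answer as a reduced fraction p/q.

-3372/469

Collapse the nested fraction from the inside out:
Start with 3.
2 + 1/(3/1) = 2 + 1/3 = 7/3
2 + 1/(7/3) = 2 + 3/7 = 17/7
1 + 1/(17/7) = 1 + 7/17 = 24/17
3 + 1/(24/17) = 3 + 17/24 = 89/24
4 + 1/(89/24) = 4 + 24/89 = 380/89
1 + 1/(380/89) = 1 + 89/380 = 469/380
-8 + 1/(469/380) = -8 + 380/469 = -3372/469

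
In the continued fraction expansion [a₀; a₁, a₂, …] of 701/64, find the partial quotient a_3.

701 ÷ 64 → quotient 10, remainder 61
64 ÷ 61 → quotient 1, remainder 3
61 ÷ 3 → quotient 20, remainder 1
3 ÷ 1 → quotient 3, remainder 0

3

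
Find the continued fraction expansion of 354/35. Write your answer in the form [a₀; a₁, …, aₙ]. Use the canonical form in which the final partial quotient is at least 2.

354 = 10·35 + 4, so a_0 = 10
35 = 8·4 + 3, so a_1 = 8
4 = 1·3 + 1, so a_2 = 1
3 = 3·1 + 0, so a_3 = 3

[10; 8, 1, 3]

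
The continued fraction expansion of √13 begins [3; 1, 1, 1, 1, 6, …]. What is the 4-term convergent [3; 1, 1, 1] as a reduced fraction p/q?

11/3

Build up convergents one term at a time:
a_0 = 3: 3/1
a_1 = 1: 4/1
a_2 = 1: 7/2
a_3 = 1: 11/3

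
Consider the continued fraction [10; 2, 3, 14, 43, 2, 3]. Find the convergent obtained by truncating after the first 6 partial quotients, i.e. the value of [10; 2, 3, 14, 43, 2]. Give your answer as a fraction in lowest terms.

a_0 = 10: 10/1
a_1 = 2: 21/2
a_2 = 3: 73/7
a_3 = 14: 1043/100
a_4 = 43: 44922/4307
a_5 = 2: 90887/8714

90887/8714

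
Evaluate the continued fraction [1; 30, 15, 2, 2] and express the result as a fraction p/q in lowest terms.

Start with 2.
2 + 1/(2/1) = 2 + 1/2 = 5/2
15 + 1/(5/2) = 15 + 2/5 = 77/5
30 + 1/(77/5) = 30 + 5/77 = 2315/77
1 + 1/(2315/77) = 1 + 77/2315 = 2392/2315

2392/2315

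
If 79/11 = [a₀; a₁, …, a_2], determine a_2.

2

⌊79/11⌋ = 7, remainder 2
⌊11/2⌋ = 5, remainder 1
⌊2/1⌋ = 2, remainder 0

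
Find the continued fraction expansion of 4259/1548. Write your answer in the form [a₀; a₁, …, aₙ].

[2; 1, 3, 48, 8]

Apply division with remainder until the remainder is 0:
4259 = 2·1548 + 1163, so a_0 = 2
1548 = 1·1163 + 385, so a_1 = 1
1163 = 3·385 + 8, so a_2 = 3
385 = 48·8 + 1, so a_3 = 48
8 = 8·1 + 0, so a_4 = 8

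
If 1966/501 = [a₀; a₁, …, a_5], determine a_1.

Apply division with remainder until the remainder is 0:
1966 ÷ 501 → quotient 3, remainder 463
501 ÷ 463 → quotient 1, remainder 38

1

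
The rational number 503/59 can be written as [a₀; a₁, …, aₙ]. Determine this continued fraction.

503 ÷ 59 → quotient 8, remainder 31
59 ÷ 31 → quotient 1, remainder 28
31 ÷ 28 → quotient 1, remainder 3
28 ÷ 3 → quotient 9, remainder 1
3 ÷ 1 → quotient 3, remainder 0

[8; 1, 1, 9, 3]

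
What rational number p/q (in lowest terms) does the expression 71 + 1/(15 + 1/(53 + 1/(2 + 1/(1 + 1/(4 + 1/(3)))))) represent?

Starting at the tail and folding back:
Start with 3.
4 + 1/(3/1) = 4 + 1/3 = 13/3
1 + 1/(13/3) = 1 + 3/13 = 16/13
2 + 1/(16/13) = 2 + 13/16 = 45/16
53 + 1/(45/16) = 53 + 16/45 = 2401/45
15 + 1/(2401/45) = 15 + 45/2401 = 36060/2401
71 + 1/(36060/2401) = 71 + 2401/36060 = 2562661/36060

2562661/36060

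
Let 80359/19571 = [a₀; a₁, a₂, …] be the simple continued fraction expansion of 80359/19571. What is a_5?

47

80359 = 4·19571 + 2075, so a_0 = 4
19571 = 9·2075 + 896, so a_1 = 9
2075 = 2·896 + 283, so a_2 = 2
896 = 3·283 + 47, so a_3 = 3
283 = 6·47 + 1, so a_4 = 6
47 = 47·1 + 0, so a_5 = 47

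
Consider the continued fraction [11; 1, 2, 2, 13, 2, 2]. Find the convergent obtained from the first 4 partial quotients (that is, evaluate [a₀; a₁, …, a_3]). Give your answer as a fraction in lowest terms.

82/7

Start with 2.
2 + 1/(2/1) = 2 + 1/2 = 5/2
1 + 1/(5/2) = 1 + 2/5 = 7/5
11 + 1/(7/5) = 11 + 5/7 = 82/7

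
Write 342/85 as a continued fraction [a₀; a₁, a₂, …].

⌊342/85⌋ = 4, remainder 2
⌊85/2⌋ = 42, remainder 1
⌊2/1⌋ = 2, remainder 0

[4; 42, 2]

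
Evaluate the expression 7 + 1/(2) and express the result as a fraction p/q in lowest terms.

Start with 2.
7 + 1/(2/1) = 7 + 1/2 = 15/2

15/2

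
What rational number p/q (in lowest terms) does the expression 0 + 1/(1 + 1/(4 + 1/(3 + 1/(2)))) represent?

30/37

Start with 2.
3 + 1/(2/1) = 3 + 1/2 = 7/2
4 + 1/(7/2) = 4 + 2/7 = 30/7
1 + 1/(30/7) = 1 + 7/30 = 37/30
0 + 1/(37/30) = 0 + 30/37 = 30/37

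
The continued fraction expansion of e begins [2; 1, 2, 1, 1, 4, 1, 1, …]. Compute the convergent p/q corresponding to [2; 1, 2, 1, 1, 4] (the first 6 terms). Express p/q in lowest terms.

Use the convergent recurrence hₖ = aₖ·hₖ₋₁ + hₖ₋₂ (and likewise for the denominators kₖ):
a_0 = 2: 2/1
a_1 = 1: 3/1
a_2 = 2: 8/3
a_3 = 1: 11/4
a_4 = 1: 19/7
a_5 = 4: 87/32

87/32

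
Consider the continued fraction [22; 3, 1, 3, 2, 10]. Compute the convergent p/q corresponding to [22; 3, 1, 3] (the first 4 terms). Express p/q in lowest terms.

334/15

a_0 = 22: 22/1
a_1 = 3: 67/3
a_2 = 1: 89/4
a_3 = 3: 334/15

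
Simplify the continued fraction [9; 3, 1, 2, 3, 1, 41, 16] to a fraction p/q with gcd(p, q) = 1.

297853/32128

Collapse the nested fraction from the inside out:
Start with 16.
41 + 1/(16/1) = 41 + 1/16 = 657/16
1 + 1/(657/16) = 1 + 16/657 = 673/657
3 + 1/(673/657) = 3 + 657/673 = 2676/673
2 + 1/(2676/673) = 2 + 673/2676 = 6025/2676
1 + 1/(6025/2676) = 1 + 2676/6025 = 8701/6025
3 + 1/(8701/6025) = 3 + 6025/8701 = 32128/8701
9 + 1/(32128/8701) = 9 + 8701/32128 = 297853/32128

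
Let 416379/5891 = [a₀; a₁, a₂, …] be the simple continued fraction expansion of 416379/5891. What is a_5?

Run the Euclidean algorithm, recording each quotient:
416379 ÷ 5891 → quotient 70, remainder 4009
5891 ÷ 4009 → quotient 1, remainder 1882
4009 ÷ 1882 → quotient 2, remainder 245
1882 ÷ 245 → quotient 7, remainder 167
245 ÷ 167 → quotient 1, remainder 78
167 ÷ 78 → quotient 2, remainder 11

2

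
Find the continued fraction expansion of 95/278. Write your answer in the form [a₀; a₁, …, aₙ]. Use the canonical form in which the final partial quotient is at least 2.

95 = 0·278 + 95, so a_0 = 0
278 = 2·95 + 88, so a_1 = 2
95 = 1·88 + 7, so a_2 = 1
88 = 12·7 + 4, so a_3 = 12
7 = 1·4 + 3, so a_4 = 1
4 = 1·3 + 1, so a_5 = 1
3 = 3·1 + 0, so a_6 = 3

[0; 2, 1, 12, 1, 1, 3]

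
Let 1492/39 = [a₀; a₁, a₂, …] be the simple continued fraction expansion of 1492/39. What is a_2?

Apply division with remainder until the remainder is 0:
⌊1492/39⌋ = 38, remainder 10
⌊39/10⌋ = 3, remainder 9
⌊10/9⌋ = 1, remainder 1

1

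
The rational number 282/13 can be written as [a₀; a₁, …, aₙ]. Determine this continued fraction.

[21; 1, 2, 4]

Run the Euclidean algorithm, recording each quotient:
⌊282/13⌋ = 21, remainder 9
⌊13/9⌋ = 1, remainder 4
⌊9/4⌋ = 2, remainder 1
⌊4/1⌋ = 4, remainder 0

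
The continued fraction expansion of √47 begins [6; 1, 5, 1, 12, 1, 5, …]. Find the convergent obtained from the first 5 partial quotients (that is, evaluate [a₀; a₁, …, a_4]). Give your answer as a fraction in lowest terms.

Work from the innermost term outward:
Start with 12.
1 + 1/(12/1) = 1 + 1/12 = 13/12
5 + 1/(13/12) = 5 + 12/13 = 77/13
1 + 1/(77/13) = 1 + 13/77 = 90/77
6 + 1/(90/77) = 6 + 77/90 = 617/90

617/90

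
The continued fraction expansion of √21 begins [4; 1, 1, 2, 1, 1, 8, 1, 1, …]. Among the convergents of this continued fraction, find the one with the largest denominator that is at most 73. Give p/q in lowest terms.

List convergents until the denominator exceeds the bound:
a_0 = 4: 4/1  (≤ bound)
a_1 = 1: 5/1  (≤ bound)
a_2 = 1: 9/2  (≤ bound)
a_3 = 2: 23/5  (≤ bound)
a_4 = 1: 32/7  (≤ bound)
a_5 = 1: 55/12  (≤ bound)
a_6 = 8: 472/103  (> 73, stop)

55/12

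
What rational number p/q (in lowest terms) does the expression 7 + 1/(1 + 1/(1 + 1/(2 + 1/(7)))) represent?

Use the convergent recurrence hₖ = aₖ·hₖ₋₁ + hₖ₋₂ (and likewise for the denominators kₖ):
a_0 = 7: 7/1
a_1 = 1: 8/1
a_2 = 1: 15/2
a_3 = 2: 38/5
a_4 = 7: 281/37

281/37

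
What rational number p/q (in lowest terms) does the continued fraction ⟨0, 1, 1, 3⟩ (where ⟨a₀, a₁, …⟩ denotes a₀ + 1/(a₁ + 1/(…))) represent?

a_0 = 0: 0/1
a_1 = 1: 1/1
a_2 = 1: 1/2
a_3 = 3: 4/7

4/7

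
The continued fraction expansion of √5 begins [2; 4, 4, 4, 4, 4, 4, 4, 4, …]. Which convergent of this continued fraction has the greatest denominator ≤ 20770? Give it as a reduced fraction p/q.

List convergents until the denominator exceeds the bound:
a_0 = 2: 2/1  (≤ bound)
a_1 = 4: 9/4  (≤ bound)
a_2 = 4: 38/17  (≤ bound)
a_3 = 4: 161/72  (≤ bound)
a_4 = 4: 682/305  (≤ bound)
a_5 = 4: 2889/1292  (≤ bound)
a_6 = 4: 12238/5473  (≤ bound)
a_7 = 4: 51841/23184  (> 20770, stop)

12238/5473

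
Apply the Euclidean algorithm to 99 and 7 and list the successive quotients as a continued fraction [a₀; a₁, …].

Apply division with remainder until the remainder is 0:
⌊99/7⌋ = 14, remainder 1
⌊7/1⌋ = 7, remainder 0

[14; 7]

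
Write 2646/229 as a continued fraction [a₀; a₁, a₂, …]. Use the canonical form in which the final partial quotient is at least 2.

[11; 1, 1, 4, 12, 2]

2646 ÷ 229 → quotient 11, remainder 127
229 ÷ 127 → quotient 1, remainder 102
127 ÷ 102 → quotient 1, remainder 25
102 ÷ 25 → quotient 4, remainder 2
25 ÷ 2 → quotient 12, remainder 1
2 ÷ 1 → quotient 2, remainder 0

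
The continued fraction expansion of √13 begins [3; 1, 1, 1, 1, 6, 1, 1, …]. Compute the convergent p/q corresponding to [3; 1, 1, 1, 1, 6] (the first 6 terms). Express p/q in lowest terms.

Start with 6.
1 + 1/(6/1) = 1 + 1/6 = 7/6
1 + 1/(7/6) = 1 + 6/7 = 13/7
1 + 1/(13/7) = 1 + 7/13 = 20/13
1 + 1/(20/13) = 1 + 13/20 = 33/20
3 + 1/(33/20) = 3 + 20/33 = 119/33

119/33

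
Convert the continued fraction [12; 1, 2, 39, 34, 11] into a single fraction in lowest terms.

561043/44283

Use the convergent recurrence hₖ = aₖ·hₖ₋₁ + hₖ₋₂ (and likewise for the denominators kₖ):
a_0 = 12: 12/1
a_1 = 1: 13/1
a_2 = 2: 38/3
a_3 = 39: 1495/118
a_4 = 34: 50868/4015
a_5 = 11: 561043/44283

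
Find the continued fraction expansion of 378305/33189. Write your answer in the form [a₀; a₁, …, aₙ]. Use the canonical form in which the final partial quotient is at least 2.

Run the Euclidean algorithm, recording each quotient:
378305 ÷ 33189 → quotient 11, remainder 13226
33189 ÷ 13226 → quotient 2, remainder 6737
13226 ÷ 6737 → quotient 1, remainder 6489
6737 ÷ 6489 → quotient 1, remainder 248
6489 ÷ 248 → quotient 26, remainder 41
248 ÷ 41 → quotient 6, remainder 2
41 ÷ 2 → quotient 20, remainder 1
2 ÷ 1 → quotient 2, remainder 0

[11; 2, 1, 1, 26, 6, 20, 2]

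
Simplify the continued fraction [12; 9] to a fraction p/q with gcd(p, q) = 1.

109/9

Start with 9.
12 + 1/(9/1) = 12 + 1/9 = 109/9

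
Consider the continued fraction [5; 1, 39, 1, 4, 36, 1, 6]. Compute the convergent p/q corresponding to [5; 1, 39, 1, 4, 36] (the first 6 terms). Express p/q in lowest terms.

a_0 = 5: 5/1
a_1 = 1: 6/1
a_2 = 39: 239/40
a_3 = 1: 245/41
a_4 = 4: 1219/204
a_5 = 36: 44129/7385

44129/7385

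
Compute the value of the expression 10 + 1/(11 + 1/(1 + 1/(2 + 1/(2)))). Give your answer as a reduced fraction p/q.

827/82

Use the convergent recurrence hₖ = aₖ·hₖ₋₁ + hₖ₋₂ (and likewise for the denominators kₖ):
a_0 = 10: 10/1
a_1 = 11: 111/11
a_2 = 1: 121/12
a_3 = 2: 353/35
a_4 = 2: 827/82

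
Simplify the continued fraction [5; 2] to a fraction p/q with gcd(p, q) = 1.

11/2

Start with 2.
5 + 1/(2/1) = 5 + 1/2 = 11/2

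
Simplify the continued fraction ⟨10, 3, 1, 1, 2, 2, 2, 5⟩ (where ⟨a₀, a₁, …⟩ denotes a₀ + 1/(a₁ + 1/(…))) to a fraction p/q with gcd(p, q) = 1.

5787/563

Build up convergents one term at a time:
a_0 = 10: 10/1
a_1 = 3: 31/3
a_2 = 1: 41/4
a_3 = 1: 72/7
a_4 = 2: 185/18
a_5 = 2: 442/43
a_6 = 2: 1069/104
a_7 = 5: 5787/563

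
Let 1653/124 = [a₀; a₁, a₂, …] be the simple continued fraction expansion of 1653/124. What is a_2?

41

Apply division with remainder until the remainder is 0:
1653 ÷ 124 → quotient 13, remainder 41
124 ÷ 41 → quotient 3, remainder 1
41 ÷ 1 → quotient 41, remainder 0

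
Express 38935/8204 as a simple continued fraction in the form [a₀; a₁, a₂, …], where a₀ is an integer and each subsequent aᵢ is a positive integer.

[4; 1, 2, 1, 14, 3, 45]

⌊38935/8204⌋ = 4, remainder 6119
⌊8204/6119⌋ = 1, remainder 2085
⌊6119/2085⌋ = 2, remainder 1949
⌊2085/1949⌋ = 1, remainder 136
⌊1949/136⌋ = 14, remainder 45
⌊136/45⌋ = 3, remainder 1
⌊45/1⌋ = 45, remainder 0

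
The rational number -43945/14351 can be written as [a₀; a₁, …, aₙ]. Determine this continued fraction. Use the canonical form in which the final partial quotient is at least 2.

[-4; 1, 15, 11, 3, 2, 3, 3]

-43945 ÷ 14351 → quotient -4, remainder 13459
14351 ÷ 13459 → quotient 1, remainder 892
13459 ÷ 892 → quotient 15, remainder 79
892 ÷ 79 → quotient 11, remainder 23
79 ÷ 23 → quotient 3, remainder 10
23 ÷ 10 → quotient 2, remainder 3
10 ÷ 3 → quotient 3, remainder 1
3 ÷ 1 → quotient 3, remainder 0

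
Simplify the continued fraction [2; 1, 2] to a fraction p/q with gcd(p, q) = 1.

a_0 = 2: 2/1
a_1 = 1: 3/1
a_2 = 2: 8/3

8/3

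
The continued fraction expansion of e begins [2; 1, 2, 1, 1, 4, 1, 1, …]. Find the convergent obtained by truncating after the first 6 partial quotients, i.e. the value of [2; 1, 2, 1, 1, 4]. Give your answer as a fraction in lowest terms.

87/32

a_0 = 2: 2/1
a_1 = 1: 3/1
a_2 = 2: 8/3
a_3 = 1: 11/4
a_4 = 1: 19/7
a_5 = 4: 87/32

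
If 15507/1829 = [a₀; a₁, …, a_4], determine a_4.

Run the Euclidean algorithm, recording each quotient:
15507 ÷ 1829 → quotient 8, remainder 875
1829 ÷ 875 → quotient 2, remainder 79
875 ÷ 79 → quotient 11, remainder 6
79 ÷ 6 → quotient 13, remainder 1
6 ÷ 1 → quotient 6, remainder 0

6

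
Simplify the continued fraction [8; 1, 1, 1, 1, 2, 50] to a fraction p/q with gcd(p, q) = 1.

5643/655

a_0 = 8: 8/1
a_1 = 1: 9/1
a_2 = 1: 17/2
a_3 = 1: 26/3
a_4 = 1: 43/5
a_5 = 2: 112/13
a_6 = 50: 5643/655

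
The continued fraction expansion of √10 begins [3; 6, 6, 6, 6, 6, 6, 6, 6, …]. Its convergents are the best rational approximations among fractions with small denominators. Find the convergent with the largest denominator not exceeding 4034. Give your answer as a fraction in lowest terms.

List convergents until the denominator exceeds the bound:
a_0 = 3: 3/1  (≤ bound)
a_1 = 6: 19/6  (≤ bound)
a_2 = 6: 117/37  (≤ bound)
a_3 = 6: 721/228  (≤ bound)
a_4 = 6: 4443/1405  (≤ bound)
a_5 = 6: 27379/8658  (> 4034, stop)

4443/1405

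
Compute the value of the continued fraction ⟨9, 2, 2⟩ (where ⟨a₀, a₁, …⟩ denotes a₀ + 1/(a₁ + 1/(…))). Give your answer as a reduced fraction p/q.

Start with 2.
2 + 1/(2/1) = 2 + 1/2 = 5/2
9 + 1/(5/2) = 9 + 2/5 = 47/5

47/5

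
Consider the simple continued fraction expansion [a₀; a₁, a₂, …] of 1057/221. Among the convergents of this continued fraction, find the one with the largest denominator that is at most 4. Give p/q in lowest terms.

19/4

a_0 = 4: 4/1  (≤ bound)
a_1 = 1: 5/1  (≤ bound)
a_2 = 3: 19/4  (≤ bound)
a_3 = 1: 24/5  (> 4, stop)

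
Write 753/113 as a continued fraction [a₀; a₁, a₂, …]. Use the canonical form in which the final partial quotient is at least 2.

⌊753/113⌋ = 6, remainder 75
⌊113/75⌋ = 1, remainder 38
⌊75/38⌋ = 1, remainder 37
⌊38/37⌋ = 1, remainder 1
⌊37/1⌋ = 37, remainder 0

[6; 1, 1, 1, 37]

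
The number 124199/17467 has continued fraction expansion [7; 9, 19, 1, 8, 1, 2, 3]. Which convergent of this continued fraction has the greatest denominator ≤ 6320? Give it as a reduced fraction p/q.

37131/5222

a_0 = 7: 7/1  (≤ bound)
a_1 = 9: 64/9  (≤ bound)
a_2 = 19: 1223/172  (≤ bound)
a_3 = 1: 1287/181  (≤ bound)
a_4 = 8: 11519/1620  (≤ bound)
a_5 = 1: 12806/1801  (≤ bound)
a_6 = 2: 37131/5222  (≤ bound)
a_7 = 3: 124199/17467  (> 6320, stop)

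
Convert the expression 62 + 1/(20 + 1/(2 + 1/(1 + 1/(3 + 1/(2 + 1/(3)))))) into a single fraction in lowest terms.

Build up convergents one term at a time:
a_0 = 62: 62/1
a_1 = 20: 1241/20
a_2 = 2: 2544/41
a_3 = 1: 3785/61
a_4 = 3: 13899/224
a_5 = 2: 31583/509
a_6 = 3: 108648/1751

108648/1751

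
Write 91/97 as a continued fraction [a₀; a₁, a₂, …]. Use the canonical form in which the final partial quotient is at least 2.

[0; 1, 15, 6]

Apply division with remainder until the remainder is 0:
91 ÷ 97 → quotient 0, remainder 91
97 ÷ 91 → quotient 1, remainder 6
91 ÷ 6 → quotient 15, remainder 1
6 ÷ 1 → quotient 6, remainder 0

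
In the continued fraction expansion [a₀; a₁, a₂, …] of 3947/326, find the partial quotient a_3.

5

3947 ÷ 326 → quotient 12, remainder 35
326 ÷ 35 → quotient 9, remainder 11
35 ÷ 11 → quotient 3, remainder 2
11 ÷ 2 → quotient 5, remainder 1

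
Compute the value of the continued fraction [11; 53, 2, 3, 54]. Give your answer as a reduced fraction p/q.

a_0 = 11: 11/1
a_1 = 53: 584/53
a_2 = 2: 1179/107
a_3 = 3: 4121/374
a_4 = 54: 223713/20303

223713/20303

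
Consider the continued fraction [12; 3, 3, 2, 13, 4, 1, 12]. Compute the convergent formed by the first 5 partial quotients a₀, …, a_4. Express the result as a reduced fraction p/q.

Start with 13.
2 + 1/(13/1) = 2 + 1/13 = 27/13
3 + 1/(27/13) = 3 + 13/27 = 94/27
3 + 1/(94/27) = 3 + 27/94 = 309/94
12 + 1/(309/94) = 12 + 94/309 = 3802/309

3802/309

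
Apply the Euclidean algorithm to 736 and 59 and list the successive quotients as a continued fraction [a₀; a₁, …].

[12; 2, 9, 3]

Run the Euclidean algorithm, recording each quotient:
736 = 12·59 + 28, so a_0 = 12
59 = 2·28 + 3, so a_1 = 2
28 = 9·3 + 1, so a_2 = 9
3 = 3·1 + 0, so a_3 = 3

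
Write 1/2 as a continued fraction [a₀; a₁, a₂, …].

[0; 2]

Apply division with remainder until the remainder is 0:
⌊1/2⌋ = 0, remainder 1
⌊2/1⌋ = 2, remainder 0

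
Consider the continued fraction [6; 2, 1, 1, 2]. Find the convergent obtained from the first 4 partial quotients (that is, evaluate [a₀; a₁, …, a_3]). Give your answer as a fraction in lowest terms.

a_0 = 6: 6/1
a_1 = 2: 13/2
a_2 = 1: 19/3
a_3 = 1: 32/5

32/5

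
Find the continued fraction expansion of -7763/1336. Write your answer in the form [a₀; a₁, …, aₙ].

Apply division with remainder until the remainder is 0:
-7763 ÷ 1336 → quotient -6, remainder 253
1336 ÷ 253 → quotient 5, remainder 71
253 ÷ 71 → quotient 3, remainder 40
71 ÷ 40 → quotient 1, remainder 31
40 ÷ 31 → quotient 1, remainder 9
31 ÷ 9 → quotient 3, remainder 4
9 ÷ 4 → quotient 2, remainder 1
4 ÷ 1 → quotient 4, remainder 0

[-6; 5, 3, 1, 1, 3, 2, 4]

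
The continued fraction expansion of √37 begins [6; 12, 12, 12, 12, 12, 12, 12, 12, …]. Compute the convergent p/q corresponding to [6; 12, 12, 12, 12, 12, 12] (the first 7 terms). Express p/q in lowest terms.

a_0 = 6: 6/1
a_1 = 12: 73/12
a_2 = 12: 882/145
a_3 = 12: 10657/1752
a_4 = 12: 128766/21169
a_5 = 12: 1555849/255780
a_6 = 12: 18798954/3090529

18798954/3090529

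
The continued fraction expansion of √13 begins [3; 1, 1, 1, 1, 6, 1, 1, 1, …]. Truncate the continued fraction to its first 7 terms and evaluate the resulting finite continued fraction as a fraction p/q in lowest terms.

Use the convergent recurrence hₖ = aₖ·hₖ₋₁ + hₖ₋₂ (and likewise for the denominators kₖ):
a_0 = 3: 3/1
a_1 = 1: 4/1
a_2 = 1: 7/2
a_3 = 1: 11/3
a_4 = 1: 18/5
a_5 = 6: 119/33
a_6 = 1: 137/38

137/38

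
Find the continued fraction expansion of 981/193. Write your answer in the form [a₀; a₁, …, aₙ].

[5; 12, 16]

981 ÷ 193 → quotient 5, remainder 16
193 ÷ 16 → quotient 12, remainder 1
16 ÷ 1 → quotient 16, remainder 0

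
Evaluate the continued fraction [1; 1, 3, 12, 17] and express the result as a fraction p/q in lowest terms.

1469/837

Start with 17.
12 + 1/(17/1) = 12 + 1/17 = 205/17
3 + 1/(205/17) = 3 + 17/205 = 632/205
1 + 1/(632/205) = 1 + 205/632 = 837/632
1 + 1/(837/632) = 1 + 632/837 = 1469/837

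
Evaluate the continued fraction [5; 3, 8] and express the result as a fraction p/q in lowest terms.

Start with 8.
3 + 1/(8/1) = 3 + 1/8 = 25/8
5 + 1/(25/8) = 5 + 8/25 = 133/25

133/25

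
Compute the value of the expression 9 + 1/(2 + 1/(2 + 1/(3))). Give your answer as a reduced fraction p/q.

160/17

a_0 = 9: 9/1
a_1 = 2: 19/2
a_2 = 2: 47/5
a_3 = 3: 160/17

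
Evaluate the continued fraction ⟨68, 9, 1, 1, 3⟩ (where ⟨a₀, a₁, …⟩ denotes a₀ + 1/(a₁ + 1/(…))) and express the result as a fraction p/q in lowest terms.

4563/67

Build up convergents one term at a time:
a_0 = 68: 68/1
a_1 = 9: 613/9
a_2 = 1: 681/10
a_3 = 1: 1294/19
a_4 = 3: 4563/67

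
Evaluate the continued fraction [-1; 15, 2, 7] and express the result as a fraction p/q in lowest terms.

-217/232

a_0 = -1: -1/1
a_1 = 15: -14/15
a_2 = 2: -29/31
a_3 = 7: -217/232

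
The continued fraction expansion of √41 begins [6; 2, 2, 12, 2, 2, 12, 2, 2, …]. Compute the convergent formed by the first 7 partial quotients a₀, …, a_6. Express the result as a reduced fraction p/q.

Starting at the tail and folding back:
Start with 12.
2 + 1/(12/1) = 2 + 1/12 = 25/12
2 + 1/(25/12) = 2 + 12/25 = 62/25
12 + 1/(62/25) = 12 + 25/62 = 769/62
2 + 1/(769/62) = 2 + 62/769 = 1600/769
2 + 1/(1600/769) = 2 + 769/1600 = 3969/1600
6 + 1/(3969/1600) = 6 + 1600/3969 = 25414/3969

25414/3969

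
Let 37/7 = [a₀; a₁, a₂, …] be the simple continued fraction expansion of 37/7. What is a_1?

Run the Euclidean algorithm, recording each quotient:
⌊37/7⌋ = 5, remainder 2
⌊7/2⌋ = 3, remainder 1

3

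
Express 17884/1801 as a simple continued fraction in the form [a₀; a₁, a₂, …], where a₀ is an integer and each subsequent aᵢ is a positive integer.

Repeatedly divide and take the remainder:
17884 = 9·1801 + 1675, so a_0 = 9
1801 = 1·1675 + 126, so a_1 = 1
1675 = 13·126 + 37, so a_2 = 13
126 = 3·37 + 15, so a_3 = 3
37 = 2·15 + 7, so a_4 = 2
15 = 2·7 + 1, so a_5 = 2
7 = 7·1 + 0, so a_6 = 7

[9; 1, 13, 3, 2, 2, 7]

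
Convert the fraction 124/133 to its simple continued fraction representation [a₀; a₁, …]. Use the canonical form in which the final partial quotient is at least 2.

Apply division with remainder until the remainder is 0:
124 = 0·133 + 124, so a_0 = 0
133 = 1·124 + 9, so a_1 = 1
124 = 13·9 + 7, so a_2 = 13
9 = 1·7 + 2, so a_3 = 1
7 = 3·2 + 1, so a_4 = 3
2 = 2·1 + 0, so a_5 = 2

[0; 1, 13, 1, 3, 2]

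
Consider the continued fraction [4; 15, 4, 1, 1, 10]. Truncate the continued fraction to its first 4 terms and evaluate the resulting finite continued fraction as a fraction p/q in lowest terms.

Start with 1.
4 + 1/(1/1) = 4 + 1/1 = 5/1
15 + 1/(5/1) = 15 + 1/5 = 76/5
4 + 1/(76/5) = 4 + 5/76 = 309/76

309/76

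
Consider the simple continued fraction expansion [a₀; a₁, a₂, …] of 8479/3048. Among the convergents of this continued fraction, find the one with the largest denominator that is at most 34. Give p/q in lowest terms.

64/23

a_0 = 2: 2/1  (≤ bound)
a_1 = 1: 3/1  (≤ bound)
a_2 = 3: 11/4  (≤ bound)
a_3 = 1: 14/5  (≤ bound)
a_4 = 1: 25/9  (≤ bound)
a_5 = 2: 64/23  (≤ bound)
a_6 = 2: 153/55  (> 34, stop)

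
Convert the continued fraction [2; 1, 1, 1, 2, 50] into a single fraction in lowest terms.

1058/403

a_0 = 2: 2/1
a_1 = 1: 3/1
a_2 = 1: 5/2
a_3 = 1: 8/3
a_4 = 2: 21/8
a_5 = 50: 1058/403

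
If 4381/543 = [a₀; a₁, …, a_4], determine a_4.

12

⌊4381/543⌋ = 8, remainder 37
⌊543/37⌋ = 14, remainder 25
⌊37/25⌋ = 1, remainder 12
⌊25/12⌋ = 2, remainder 1
⌊12/1⌋ = 12, remainder 0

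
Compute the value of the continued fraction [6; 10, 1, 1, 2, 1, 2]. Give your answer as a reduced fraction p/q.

Start with 2.
1 + 1/(2/1) = 1 + 1/2 = 3/2
2 + 1/(3/2) = 2 + 2/3 = 8/3
1 + 1/(8/3) = 1 + 3/8 = 11/8
1 + 1/(11/8) = 1 + 8/11 = 19/11
10 + 1/(19/11) = 10 + 11/19 = 201/19
6 + 1/(201/19) = 6 + 19/201 = 1225/201

1225/201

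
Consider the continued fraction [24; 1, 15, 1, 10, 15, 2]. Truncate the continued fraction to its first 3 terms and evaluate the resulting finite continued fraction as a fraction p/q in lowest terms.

399/16

a_0 = 24: 24/1
a_1 = 1: 25/1
a_2 = 15: 399/16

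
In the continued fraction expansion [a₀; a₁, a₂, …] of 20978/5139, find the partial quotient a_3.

Apply division with remainder until the remainder is 0:
20978 ÷ 5139 → quotient 4, remainder 422
5139 ÷ 422 → quotient 12, remainder 75
422 ÷ 75 → quotient 5, remainder 47
75 ÷ 47 → quotient 1, remainder 28

1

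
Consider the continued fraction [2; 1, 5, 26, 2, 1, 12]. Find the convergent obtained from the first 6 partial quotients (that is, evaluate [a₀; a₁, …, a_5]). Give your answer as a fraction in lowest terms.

a_0 = 2: 2/1
a_1 = 1: 3/1
a_2 = 5: 17/6
a_3 = 26: 445/157
a_4 = 2: 907/320
a_5 = 1: 1352/477

1352/477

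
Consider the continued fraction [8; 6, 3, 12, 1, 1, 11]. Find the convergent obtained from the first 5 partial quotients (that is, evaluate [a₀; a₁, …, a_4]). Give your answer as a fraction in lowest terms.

Start with 1.
12 + 1/(1/1) = 12 + 1/1 = 13/1
3 + 1/(13/1) = 3 + 1/13 = 40/13
6 + 1/(40/13) = 6 + 13/40 = 253/40
8 + 1/(253/40) = 8 + 40/253 = 2064/253

2064/253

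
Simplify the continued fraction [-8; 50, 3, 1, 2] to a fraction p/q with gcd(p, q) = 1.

-4413/553

Work from the innermost term outward:
Start with 2.
1 + 1/(2/1) = 1 + 1/2 = 3/2
3 + 1/(3/2) = 3 + 2/3 = 11/3
50 + 1/(11/3) = 50 + 3/11 = 553/11
-8 + 1/(553/11) = -8 + 11/553 = -4413/553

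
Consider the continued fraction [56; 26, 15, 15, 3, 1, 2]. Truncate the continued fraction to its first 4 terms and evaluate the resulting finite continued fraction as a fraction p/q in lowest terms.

330122/5891

a_0 = 56: 56/1
a_1 = 26: 1457/26
a_2 = 15: 21911/391
a_3 = 15: 330122/5891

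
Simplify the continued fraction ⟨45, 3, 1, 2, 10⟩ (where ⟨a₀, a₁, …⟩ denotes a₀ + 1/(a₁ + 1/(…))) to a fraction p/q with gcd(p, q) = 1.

Build up convergents one term at a time:
a_0 = 45: 45/1
a_1 = 3: 136/3
a_2 = 1: 181/4
a_3 = 2: 498/11
a_4 = 10: 5161/114

5161/114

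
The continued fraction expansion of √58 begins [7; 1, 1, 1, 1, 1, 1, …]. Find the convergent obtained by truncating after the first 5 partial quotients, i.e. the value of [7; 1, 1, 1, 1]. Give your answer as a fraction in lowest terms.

a_0 = 7: 7/1
a_1 = 1: 8/1
a_2 = 1: 15/2
a_3 = 1: 23/3
a_4 = 1: 38/5

38/5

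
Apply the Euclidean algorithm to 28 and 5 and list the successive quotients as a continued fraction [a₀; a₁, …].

[5; 1, 1, 2]

28 ÷ 5 → quotient 5, remainder 3
5 ÷ 3 → quotient 1, remainder 2
3 ÷ 2 → quotient 1, remainder 1
2 ÷ 1 → quotient 2, remainder 0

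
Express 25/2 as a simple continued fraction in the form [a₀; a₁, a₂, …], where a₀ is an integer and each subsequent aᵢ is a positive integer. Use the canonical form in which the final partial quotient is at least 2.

[12; 2]

25 ÷ 2 → quotient 12, remainder 1
2 ÷ 1 → quotient 2, remainder 0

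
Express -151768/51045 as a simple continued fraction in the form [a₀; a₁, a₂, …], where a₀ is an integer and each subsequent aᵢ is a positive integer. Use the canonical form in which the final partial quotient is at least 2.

[-3; 37, 2, 1, 14, 31]

-151768 = -3·51045 + 1367, so a_0 = -3
51045 = 37·1367 + 466, so a_1 = 37
1367 = 2·466 + 435, so a_2 = 2
466 = 1·435 + 31, so a_3 = 1
435 = 14·31 + 1, so a_4 = 14
31 = 31·1 + 0, so a_5 = 31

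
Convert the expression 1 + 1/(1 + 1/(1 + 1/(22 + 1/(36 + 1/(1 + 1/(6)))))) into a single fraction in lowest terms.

a_0 = 1: 1/1
a_1 = 1: 2/1
a_2 = 1: 3/2
a_3 = 22: 68/45
a_4 = 36: 2451/1622
a_5 = 1: 2519/1667
a_6 = 6: 17565/11624

17565/11624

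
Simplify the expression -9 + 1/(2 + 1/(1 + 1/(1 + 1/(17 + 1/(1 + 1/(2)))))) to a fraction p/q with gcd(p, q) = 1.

Collapse the nested fraction from the inside out:
Start with 2.
1 + 1/(2/1) = 1 + 1/2 = 3/2
17 + 1/(3/2) = 17 + 2/3 = 53/3
1 + 1/(53/3) = 1 + 3/53 = 56/53
1 + 1/(56/53) = 1 + 53/56 = 109/56
2 + 1/(109/56) = 2 + 56/109 = 274/109
-9 + 1/(274/109) = -9 + 109/274 = -2357/274

-2357/274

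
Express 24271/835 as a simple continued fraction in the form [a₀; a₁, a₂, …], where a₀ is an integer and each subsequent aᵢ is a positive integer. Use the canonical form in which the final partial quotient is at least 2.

Repeatedly divide and take the remainder:
⌊24271/835⌋ = 29, remainder 56
⌊835/56⌋ = 14, remainder 51
⌊56/51⌋ = 1, remainder 5
⌊51/5⌋ = 10, remainder 1
⌊5/1⌋ = 5, remainder 0

[29; 14, 1, 10, 5]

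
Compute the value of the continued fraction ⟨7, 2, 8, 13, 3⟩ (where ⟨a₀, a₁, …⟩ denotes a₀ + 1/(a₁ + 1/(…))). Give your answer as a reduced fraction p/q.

5125/686

a_0 = 7: 7/1
a_1 = 2: 15/2
a_2 = 8: 127/17
a_3 = 13: 1666/223
a_4 = 3: 5125/686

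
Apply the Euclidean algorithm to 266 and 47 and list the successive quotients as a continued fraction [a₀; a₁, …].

[5; 1, 1, 1, 15]

266 = 5·47 + 31, so a_0 = 5
47 = 1·31 + 16, so a_1 = 1
31 = 1·16 + 15, so a_2 = 1
16 = 1·15 + 1, so a_3 = 1
15 = 15·1 + 0, so a_4 = 15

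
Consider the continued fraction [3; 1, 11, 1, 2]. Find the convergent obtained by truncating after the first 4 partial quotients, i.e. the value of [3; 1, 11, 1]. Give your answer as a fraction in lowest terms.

51/13

Use the convergent recurrence hₖ = aₖ·hₖ₋₁ + hₖ₋₂ (and likewise for the denominators kₖ):
a_0 = 3: 3/1
a_1 = 1: 4/1
a_2 = 11: 47/12
a_3 = 1: 51/13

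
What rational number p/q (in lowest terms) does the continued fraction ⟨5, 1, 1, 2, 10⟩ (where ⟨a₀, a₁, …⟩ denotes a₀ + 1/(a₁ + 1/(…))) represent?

291/52

Start with 10.
2 + 1/(10/1) = 2 + 1/10 = 21/10
1 + 1/(21/10) = 1 + 10/21 = 31/21
1 + 1/(31/21) = 1 + 21/31 = 52/31
5 + 1/(52/31) = 5 + 31/52 = 291/52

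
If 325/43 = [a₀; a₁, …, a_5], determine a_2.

⌊325/43⌋ = 7, remainder 24
⌊43/24⌋ = 1, remainder 19
⌊24/19⌋ = 1, remainder 5

1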